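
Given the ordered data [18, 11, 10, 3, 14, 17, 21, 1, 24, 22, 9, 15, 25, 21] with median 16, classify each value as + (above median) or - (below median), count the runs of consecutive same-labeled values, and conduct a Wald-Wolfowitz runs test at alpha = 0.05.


Step 1: Compute median = 16; label A = above, B = below.
Labels in order: ABBBBAABAABBAA  (n_A = 7, n_B = 7)
Step 2: Count runs R = 7.
Step 3: Under H0 (random ordering), E[R] = 2*n_A*n_B/(n_A+n_B) + 1 = 2*7*7/14 + 1 = 8.0000.
        Var[R] = 2*n_A*n_B*(2*n_A*n_B - n_A - n_B) / ((n_A+n_B)^2 * (n_A+n_B-1)) = 8232/2548 = 3.2308.
        SD[R] = 1.7974.
Step 4: Continuity-corrected z = (R + 0.5 - E[R]) / SD[R] = (7 + 0.5 - 8.0000) / 1.7974 = -0.2782.
Step 5: Two-sided p-value via normal approximation = 2*(1 - Phi(|z|)) = 0.780879.
Step 6: alpha = 0.05. fail to reject H0.

R = 7, z = -0.2782, p = 0.780879, fail to reject H0.


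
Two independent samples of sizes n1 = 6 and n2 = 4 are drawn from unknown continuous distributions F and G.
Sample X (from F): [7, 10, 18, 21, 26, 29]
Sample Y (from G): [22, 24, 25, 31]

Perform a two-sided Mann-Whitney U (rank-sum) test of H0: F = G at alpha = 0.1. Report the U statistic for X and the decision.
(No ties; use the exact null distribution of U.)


Step 1: Combine and sort all 10 observations; assign midranks.
sorted (value, group): (7,X), (10,X), (18,X), (21,X), (22,Y), (24,Y), (25,Y), (26,X), (29,X), (31,Y)
ranks: 7->1, 10->2, 18->3, 21->4, 22->5, 24->6, 25->7, 26->8, 29->9, 31->10
Step 2: Rank sum for X: R1 = 1 + 2 + 3 + 4 + 8 + 9 = 27.
Step 3: U_X = R1 - n1(n1+1)/2 = 27 - 6*7/2 = 27 - 21 = 6.
       U_Y = n1*n2 - U_X = 24 - 6 = 18.
Step 4: No ties, so the exact null distribution of U (based on enumerating the C(10,6) = 210 equally likely rank assignments) gives the two-sided p-value.
Step 5: p-value = 0.257143; compare to alpha = 0.1. fail to reject H0.

U_X = 6, p = 0.257143, fail to reject H0 at alpha = 0.1.


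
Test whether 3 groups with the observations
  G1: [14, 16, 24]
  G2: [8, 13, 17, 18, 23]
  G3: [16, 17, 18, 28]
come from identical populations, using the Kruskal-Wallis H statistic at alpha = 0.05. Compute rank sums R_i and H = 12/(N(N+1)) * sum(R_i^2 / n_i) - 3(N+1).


Step 1: Combine all N = 12 observations and assign midranks.
sorted (value, group, rank): (8,G2,1), (13,G2,2), (14,G1,3), (16,G1,4.5), (16,G3,4.5), (17,G2,6.5), (17,G3,6.5), (18,G2,8.5), (18,G3,8.5), (23,G2,10), (24,G1,11), (28,G3,12)
Step 2: Sum ranks within each group.
R_1 = 18.5 (n_1 = 3)
R_2 = 28 (n_2 = 5)
R_3 = 31.5 (n_3 = 4)
Step 3: H = 12/(N(N+1)) * sum(R_i^2/n_i) - 3(N+1)
     = 12/(12*13) * (18.5^2/3 + 28^2/5 + 31.5^2/4) - 3*13
     = 0.076923 * 518.946 - 39
     = 0.918910.
Step 4: Ties present; correction factor C = 1 - 18/(12^3 - 12) = 0.989510. Corrected H = 0.918910 / 0.989510 = 0.928651.
Step 5: Under H0, H ~ chi^2(2); p-value = 0.628559.
Step 6: alpha = 0.05. fail to reject H0.

H = 0.9287, df = 2, p = 0.628559, fail to reject H0.


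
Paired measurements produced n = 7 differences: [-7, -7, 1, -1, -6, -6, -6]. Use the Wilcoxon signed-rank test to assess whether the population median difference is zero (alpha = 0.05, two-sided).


Step 1: Drop any zero differences (none here) and take |d_i|.
|d| = [7, 7, 1, 1, 6, 6, 6]
Step 2: Midrank |d_i| (ties get averaged ranks).
ranks: |7|->6.5, |7|->6.5, |1|->1.5, |1|->1.5, |6|->4, |6|->4, |6|->4
Step 3: Attach original signs; sum ranks with positive sign and with negative sign.
W+ = 1.5 = 1.5
W- = 6.5 + 6.5 + 1.5 + 4 + 4 + 4 = 26.5
(Check: W+ + W- = 28 should equal n(n+1)/2 = 28.)
Step 4: Test statistic W = min(W+, W-) = 1.5.
Step 5: Ties in |d|, so use the tie-corrected normal approximation.
        E[W] = n(n+1)/4 = 7*8/4 = 14.
        Tie groups: |d|=1 (t=2), |d|=6 (t=3), |d|=7 (t=2); sum(t^3 - t) = 36.
        Var[W] = n(n+1)(2n+1)/24 - sum(t^3-t)/48 = 840/24 - 36/48 = 34.25.
        z = (W - E[W]) / sqrt(Var[W]) = (1.5 - 14) / 5.8523 = -2.1359.
        Two-sided p = 2*Phi(z) = 0.032688.
Step 6: alpha = 0.05. reject H0.

W+ = 1.5, W- = 26.5, W = min = 1.5, p = 0.032688, reject H0.


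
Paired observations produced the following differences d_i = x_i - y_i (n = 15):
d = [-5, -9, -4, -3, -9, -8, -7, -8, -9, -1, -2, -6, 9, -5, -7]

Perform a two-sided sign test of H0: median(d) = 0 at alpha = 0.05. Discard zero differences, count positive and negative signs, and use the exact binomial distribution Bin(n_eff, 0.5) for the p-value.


Step 1: Discard zero differences. Original n = 15; n_eff = number of nonzero differences = 15.
Nonzero differences (with sign): -5, -9, -4, -3, -9, -8, -7, -8, -9, -1, -2, -6, +9, -5, -7
Step 2: Count signs: positive = 1, negative = 14.
Step 3: Under H0: P(positive) = 0.5, so the number of positives S ~ Bin(15, 0.5).
Step 4: Two-sided exact p-value = sum of Bin(15,0.5) probabilities at or below the observed probability = 0.000977.
Step 5: alpha = 0.05. reject H0.

n_eff = 15, pos = 1, neg = 14, p = 0.000977, reject H0.


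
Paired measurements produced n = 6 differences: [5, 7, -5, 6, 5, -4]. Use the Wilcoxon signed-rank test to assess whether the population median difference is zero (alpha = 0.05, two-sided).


Step 1: Drop any zero differences (none here) and take |d_i|.
|d| = [5, 7, 5, 6, 5, 4]
Step 2: Midrank |d_i| (ties get averaged ranks).
ranks: |5|->3, |7|->6, |5|->3, |6|->5, |5|->3, |4|->1
Step 3: Attach original signs; sum ranks with positive sign and with negative sign.
W+ = 3 + 6 + 5 + 3 = 17
W- = 3 + 1 = 4
(Check: W+ + W- = 21 should equal n(n+1)/2 = 21.)
Step 4: Test statistic W = min(W+, W-) = 4.
Step 5: Ties in |d|, so use the tie-corrected normal approximation.
        E[W] = n(n+1)/4 = 6*7/4 = 10.5.
        Tie groups: |d|=5 (t=3); sum(t^3 - t) = 24.
        Var[W] = n(n+1)(2n+1)/24 - sum(t^3-t)/48 = 546/24 - 24/48 = 22.25.
        z = (W - E[W]) / sqrt(Var[W]) = (4 - 10.5) / 4.7170 = -1.3780.
        Two-sided p = 2*Phi(z) = 0.168204.
Step 6: alpha = 0.05. fail to reject H0.

W+ = 17, W- = 4, W = min = 4, p = 0.168204, fail to reject H0.


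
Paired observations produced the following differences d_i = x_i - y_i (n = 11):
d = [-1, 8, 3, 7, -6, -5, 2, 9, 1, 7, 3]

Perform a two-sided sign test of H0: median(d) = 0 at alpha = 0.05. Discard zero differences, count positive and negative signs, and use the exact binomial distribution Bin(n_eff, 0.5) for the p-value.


Step 1: Discard zero differences. Original n = 11; n_eff = number of nonzero differences = 11.
Nonzero differences (with sign): -1, +8, +3, +7, -6, -5, +2, +9, +1, +7, +3
Step 2: Count signs: positive = 8, negative = 3.
Step 3: Under H0: P(positive) = 0.5, so the number of positives S ~ Bin(11, 0.5).
Step 4: Two-sided exact p-value = sum of Bin(11,0.5) probabilities at or below the observed probability = 0.226562.
Step 5: alpha = 0.05. fail to reject H0.

n_eff = 11, pos = 8, neg = 3, p = 0.226562, fail to reject H0.


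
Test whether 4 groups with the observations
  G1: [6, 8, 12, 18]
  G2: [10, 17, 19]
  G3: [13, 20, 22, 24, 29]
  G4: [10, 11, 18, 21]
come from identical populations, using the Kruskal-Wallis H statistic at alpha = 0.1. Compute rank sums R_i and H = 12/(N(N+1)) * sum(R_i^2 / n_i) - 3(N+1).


Step 1: Combine all N = 16 observations and assign midranks.
sorted (value, group, rank): (6,G1,1), (8,G1,2), (10,G2,3.5), (10,G4,3.5), (11,G4,5), (12,G1,6), (13,G3,7), (17,G2,8), (18,G1,9.5), (18,G4,9.5), (19,G2,11), (20,G3,12), (21,G4,13), (22,G3,14), (24,G3,15), (29,G3,16)
Step 2: Sum ranks within each group.
R_1 = 18.5 (n_1 = 4)
R_2 = 22.5 (n_2 = 3)
R_3 = 64 (n_3 = 5)
R_4 = 31 (n_4 = 4)
Step 3: H = 12/(N(N+1)) * sum(R_i^2/n_i) - 3(N+1)
     = 12/(16*17) * (18.5^2/4 + 22.5^2/3 + 64^2/5 + 31^2/4) - 3*17
     = 0.044118 * 1313.76 - 51
     = 6.960110.
Step 4: Ties present; correction factor C = 1 - 12/(16^3 - 16) = 0.997059. Corrected H = 6.960110 / 0.997059 = 6.980642.
Step 5: Under H0, H ~ chi^2(3); p-value = 0.072517.
Step 6: alpha = 0.1. reject H0.

H = 6.9806, df = 3, p = 0.072517, reject H0.


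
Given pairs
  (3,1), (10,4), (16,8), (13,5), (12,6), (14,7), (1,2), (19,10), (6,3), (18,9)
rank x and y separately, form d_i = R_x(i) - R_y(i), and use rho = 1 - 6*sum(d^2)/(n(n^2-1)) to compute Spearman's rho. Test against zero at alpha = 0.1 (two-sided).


Step 1: Rank x and y separately (midranks; no ties here).
rank(x): 3->2, 10->4, 16->8, 13->6, 12->5, 14->7, 1->1, 19->10, 6->3, 18->9
rank(y): 1->1, 4->4, 8->8, 5->5, 6->6, 7->7, 2->2, 10->10, 3->3, 9->9
Step 2: d_i = R_x(i) - R_y(i); compute d_i^2.
  (2-1)^2=1, (4-4)^2=0, (8-8)^2=0, (6-5)^2=1, (5-6)^2=1, (7-7)^2=0, (1-2)^2=1, (10-10)^2=0, (3-3)^2=0, (9-9)^2=0
sum(d^2) = 4.
Step 3: rho = 1 - 6*4 / (10*(10^2 - 1)) = 1 - 24/990 = 0.975758.
Step 4: Under H0, t = rho * sqrt((n-2)/(1-rho^2)) = 12.6105 ~ t(8).
Step 5: Two-sided p-value from the t-distribution with 8 df = 0.000001.
Step 6: alpha = 0.1. reject H0.

rho = 0.9758, p = 0.000001, reject H0 at alpha = 0.1.


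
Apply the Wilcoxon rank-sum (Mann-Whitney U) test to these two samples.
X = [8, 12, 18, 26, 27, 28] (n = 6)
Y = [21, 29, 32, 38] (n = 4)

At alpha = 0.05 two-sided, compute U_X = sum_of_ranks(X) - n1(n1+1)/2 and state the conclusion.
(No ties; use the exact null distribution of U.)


Step 1: Combine and sort all 10 observations; assign midranks.
sorted (value, group): (8,X), (12,X), (18,X), (21,Y), (26,X), (27,X), (28,X), (29,Y), (32,Y), (38,Y)
ranks: 8->1, 12->2, 18->3, 21->4, 26->5, 27->6, 28->7, 29->8, 32->9, 38->10
Step 2: Rank sum for X: R1 = 1 + 2 + 3 + 5 + 6 + 7 = 24.
Step 3: U_X = R1 - n1(n1+1)/2 = 24 - 6*7/2 = 24 - 21 = 3.
       U_Y = n1*n2 - U_X = 24 - 3 = 21.
Step 4: No ties, so the exact null distribution of U (based on enumerating the C(10,6) = 210 equally likely rank assignments) gives the two-sided p-value.
Step 5: p-value = 0.066667; compare to alpha = 0.05. fail to reject H0.

U_X = 3, p = 0.066667, fail to reject H0 at alpha = 0.05.


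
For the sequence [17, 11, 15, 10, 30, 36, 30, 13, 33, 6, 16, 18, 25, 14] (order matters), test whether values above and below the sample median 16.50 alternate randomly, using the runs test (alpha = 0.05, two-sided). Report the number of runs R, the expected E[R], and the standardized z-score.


Step 1: Compute median = 16.50; label A = above, B = below.
Labels in order: ABBBAAABABBAAB  (n_A = 7, n_B = 7)
Step 2: Count runs R = 8.
Step 3: Under H0 (random ordering), E[R] = 2*n_A*n_B/(n_A+n_B) + 1 = 2*7*7/14 + 1 = 8.0000.
        Var[R] = 2*n_A*n_B*(2*n_A*n_B - n_A - n_B) / ((n_A+n_B)^2 * (n_A+n_B-1)) = 8232/2548 = 3.2308.
        SD[R] = 1.7974.
Step 4: R = E[R], so z = 0 with no continuity correction.
Step 5: Two-sided p-value via normal approximation = 2*(1 - Phi(|z|)) = 1.000000.
Step 6: alpha = 0.05. fail to reject H0.

R = 8, z = 0.0000, p = 1.000000, fail to reject H0.


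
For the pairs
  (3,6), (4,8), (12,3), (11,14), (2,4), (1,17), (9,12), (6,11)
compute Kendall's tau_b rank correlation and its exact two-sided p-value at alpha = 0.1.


Step 1: Enumerate the 28 unordered pairs (i,j) with i<j and classify each by sign(x_j-x_i) * sign(y_j-y_i).
  (1,2):dx=+1,dy=+2->C; (1,3):dx=+9,dy=-3->D; (1,4):dx=+8,dy=+8->C; (1,5):dx=-1,dy=-2->C
  (1,6):dx=-2,dy=+11->D; (1,7):dx=+6,dy=+6->C; (1,8):dx=+3,dy=+5->C; (2,3):dx=+8,dy=-5->D
  (2,4):dx=+7,dy=+6->C; (2,5):dx=-2,dy=-4->C; (2,6):dx=-3,dy=+9->D; (2,7):dx=+5,dy=+4->C
  (2,8):dx=+2,dy=+3->C; (3,4):dx=-1,dy=+11->D; (3,5):dx=-10,dy=+1->D; (3,6):dx=-11,dy=+14->D
  (3,7):dx=-3,dy=+9->D; (3,8):dx=-6,dy=+8->D; (4,5):dx=-9,dy=-10->C; (4,6):dx=-10,dy=+3->D
  (4,7):dx=-2,dy=-2->C; (4,8):dx=-5,dy=-3->C; (5,6):dx=-1,dy=+13->D; (5,7):dx=+7,dy=+8->C
  (5,8):dx=+4,dy=+7->C; (6,7):dx=+8,dy=-5->D; (6,8):dx=+5,dy=-6->D; (7,8):dx=-3,dy=-1->C
Step 2: C = 15, D = 13, total pairs = 28.
Step 3: tau = (C - D)/(n(n-1)/2) = (15 - 13)/28 = 0.071429.
Step 4: Exact two-sided p-value (enumerate n! = 40320 permutations of y under H0): p = 0.904861.
Step 5: alpha = 0.1. fail to reject H0.

tau_b = 0.0714 (C=15, D=13), p = 0.904861, fail to reject H0.


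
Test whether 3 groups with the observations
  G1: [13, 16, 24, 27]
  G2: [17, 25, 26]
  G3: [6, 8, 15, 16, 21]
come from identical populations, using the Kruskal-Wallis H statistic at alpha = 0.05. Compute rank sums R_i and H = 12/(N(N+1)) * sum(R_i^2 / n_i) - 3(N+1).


Step 1: Combine all N = 12 observations and assign midranks.
sorted (value, group, rank): (6,G3,1), (8,G3,2), (13,G1,3), (15,G3,4), (16,G1,5.5), (16,G3,5.5), (17,G2,7), (21,G3,8), (24,G1,9), (25,G2,10), (26,G2,11), (27,G1,12)
Step 2: Sum ranks within each group.
R_1 = 29.5 (n_1 = 4)
R_2 = 28 (n_2 = 3)
R_3 = 20.5 (n_3 = 5)
Step 3: H = 12/(N(N+1)) * sum(R_i^2/n_i) - 3(N+1)
     = 12/(12*13) * (29.5^2/4 + 28^2/3 + 20.5^2/5) - 3*13
     = 0.076923 * 562.946 - 39
     = 4.303526.
Step 4: Ties present; correction factor C = 1 - 6/(12^3 - 12) = 0.996503. Corrected H = 4.303526 / 0.996503 = 4.318626.
Step 5: Under H0, H ~ chi^2(2); p-value = 0.115404.
Step 6: alpha = 0.05. fail to reject H0.

H = 4.3186, df = 2, p = 0.115404, fail to reject H0.


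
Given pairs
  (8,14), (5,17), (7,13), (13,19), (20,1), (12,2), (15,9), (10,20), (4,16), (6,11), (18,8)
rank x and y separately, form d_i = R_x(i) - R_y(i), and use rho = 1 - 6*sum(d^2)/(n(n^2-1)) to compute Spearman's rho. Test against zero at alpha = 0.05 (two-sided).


Step 1: Rank x and y separately (midranks; no ties here).
rank(x): 8->5, 5->2, 7->4, 13->8, 20->11, 12->7, 15->9, 10->6, 4->1, 6->3, 18->10
rank(y): 14->7, 17->9, 13->6, 19->10, 1->1, 2->2, 9->4, 20->11, 16->8, 11->5, 8->3
Step 2: d_i = R_x(i) - R_y(i); compute d_i^2.
  (5-7)^2=4, (2-9)^2=49, (4-6)^2=4, (8-10)^2=4, (11-1)^2=100, (7-2)^2=25, (9-4)^2=25, (6-11)^2=25, (1-8)^2=49, (3-5)^2=4, (10-3)^2=49
sum(d^2) = 338.
Step 3: rho = 1 - 6*338 / (11*(11^2 - 1)) = 1 - 2028/1320 = -0.536364.
Step 4: Under H0, t = rho * sqrt((n-2)/(1-rho^2)) = -1.9065 ~ t(9).
Step 5: Two-sided p-value from the t-distribution with 9 df = 0.088953.
Step 6: alpha = 0.05. fail to reject H0.

rho = -0.5364, p = 0.088953, fail to reject H0 at alpha = 0.05.


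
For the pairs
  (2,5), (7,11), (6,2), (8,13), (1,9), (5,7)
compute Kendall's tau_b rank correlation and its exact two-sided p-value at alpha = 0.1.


Step 1: Enumerate the 15 unordered pairs (i,j) with i<j and classify each by sign(x_j-x_i) * sign(y_j-y_i).
  (1,2):dx=+5,dy=+6->C; (1,3):dx=+4,dy=-3->D; (1,4):dx=+6,dy=+8->C; (1,5):dx=-1,dy=+4->D
  (1,6):dx=+3,dy=+2->C; (2,3):dx=-1,dy=-9->C; (2,4):dx=+1,dy=+2->C; (2,5):dx=-6,dy=-2->C
  (2,6):dx=-2,dy=-4->C; (3,4):dx=+2,dy=+11->C; (3,5):dx=-5,dy=+7->D; (3,6):dx=-1,dy=+5->D
  (4,5):dx=-7,dy=-4->C; (4,6):dx=-3,dy=-6->C; (5,6):dx=+4,dy=-2->D
Step 2: C = 10, D = 5, total pairs = 15.
Step 3: tau = (C - D)/(n(n-1)/2) = (10 - 5)/15 = 0.333333.
Step 4: Exact two-sided p-value (enumerate n! = 720 permutations of y under H0): p = 0.469444.
Step 5: alpha = 0.1. fail to reject H0.

tau_b = 0.3333 (C=10, D=5), p = 0.469444, fail to reject H0.


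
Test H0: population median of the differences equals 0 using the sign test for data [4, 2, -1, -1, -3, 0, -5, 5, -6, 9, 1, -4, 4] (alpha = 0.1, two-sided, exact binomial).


Step 1: Discard zero differences. Original n = 13; n_eff = number of nonzero differences = 12.
Nonzero differences (with sign): +4, +2, -1, -1, -3, -5, +5, -6, +9, +1, -4, +4
Step 2: Count signs: positive = 6, negative = 6.
Step 3: Under H0: P(positive) = 0.5, so the number of positives S ~ Bin(12, 0.5).
Step 4: Two-sided exact p-value = sum of Bin(12,0.5) probabilities at or below the observed probability = 1.000000.
Step 5: alpha = 0.1. fail to reject H0.

n_eff = 12, pos = 6, neg = 6, p = 1.000000, fail to reject H0.


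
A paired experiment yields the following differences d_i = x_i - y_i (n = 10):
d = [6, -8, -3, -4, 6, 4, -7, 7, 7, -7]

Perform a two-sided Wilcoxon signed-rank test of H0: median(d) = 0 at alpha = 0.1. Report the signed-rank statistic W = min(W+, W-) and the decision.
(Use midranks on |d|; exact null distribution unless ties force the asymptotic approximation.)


Step 1: Drop any zero differences (none here) and take |d_i|.
|d| = [6, 8, 3, 4, 6, 4, 7, 7, 7, 7]
Step 2: Midrank |d_i| (ties get averaged ranks).
ranks: |6|->4.5, |8|->10, |3|->1, |4|->2.5, |6|->4.5, |4|->2.5, |7|->7.5, |7|->7.5, |7|->7.5, |7|->7.5
Step 3: Attach original signs; sum ranks with positive sign and with negative sign.
W+ = 4.5 + 4.5 + 2.5 + 7.5 + 7.5 = 26.5
W- = 10 + 1 + 2.5 + 7.5 + 7.5 = 28.5
(Check: W+ + W- = 55 should equal n(n+1)/2 = 55.)
Step 4: Test statistic W = min(W+, W-) = 26.5.
Step 5: Ties in |d|, so use the tie-corrected normal approximation.
        E[W] = n(n+1)/4 = 10*11/4 = 27.5.
        Tie groups: |d|=4 (t=2), |d|=6 (t=2), |d|=7 (t=4); sum(t^3 - t) = 72.
        Var[W] = n(n+1)(2n+1)/24 - sum(t^3-t)/48 = 2310/24 - 72/48 = 94.75.
        z = (W - E[W]) / sqrt(Var[W]) = (26.5 - 27.5) / 9.7340 = -0.1027.
        Two-sided p = 2*Phi(z) = 0.918175.
Step 6: alpha = 0.1. fail to reject H0.

W+ = 26.5, W- = 28.5, W = min = 26.5, p = 0.918175, fail to reject H0.


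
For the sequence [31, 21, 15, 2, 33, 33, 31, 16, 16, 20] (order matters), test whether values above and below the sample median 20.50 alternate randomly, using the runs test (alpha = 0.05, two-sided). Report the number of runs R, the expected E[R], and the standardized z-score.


Step 1: Compute median = 20.50; label A = above, B = below.
Labels in order: AABBAAABBB  (n_A = 5, n_B = 5)
Step 2: Count runs R = 4.
Step 3: Under H0 (random ordering), E[R] = 2*n_A*n_B/(n_A+n_B) + 1 = 2*5*5/10 + 1 = 6.0000.
        Var[R] = 2*n_A*n_B*(2*n_A*n_B - n_A - n_B) / ((n_A+n_B)^2 * (n_A+n_B-1)) = 2000/900 = 2.2222.
        SD[R] = 1.4907.
Step 4: Continuity-corrected z = (R + 0.5 - E[R]) / SD[R] = (4 + 0.5 - 6.0000) / 1.4907 = -1.0062.
Step 5: Two-sided p-value via normal approximation = 2*(1 - Phi(|z|)) = 0.314305.
Step 6: alpha = 0.05. fail to reject H0.

R = 4, z = -1.0062, p = 0.314305, fail to reject H0.


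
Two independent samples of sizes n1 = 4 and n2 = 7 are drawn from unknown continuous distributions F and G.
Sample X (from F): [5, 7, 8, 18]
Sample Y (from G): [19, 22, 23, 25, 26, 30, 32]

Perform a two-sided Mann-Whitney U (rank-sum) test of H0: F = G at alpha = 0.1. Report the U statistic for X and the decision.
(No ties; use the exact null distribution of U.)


Step 1: Combine and sort all 11 observations; assign midranks.
sorted (value, group): (5,X), (7,X), (8,X), (18,X), (19,Y), (22,Y), (23,Y), (25,Y), (26,Y), (30,Y), (32,Y)
ranks: 5->1, 7->2, 8->3, 18->4, 19->5, 22->6, 23->7, 25->8, 26->9, 30->10, 32->11
Step 2: Rank sum for X: R1 = 1 + 2 + 3 + 4 = 10.
Step 3: U_X = R1 - n1(n1+1)/2 = 10 - 4*5/2 = 10 - 10 = 0.
       U_Y = n1*n2 - U_X = 28 - 0 = 28.
Step 4: No ties, so the exact null distribution of U (based on enumerating the C(11,4) = 330 equally likely rank assignments) gives the two-sided p-value.
Step 5: p-value = 0.006061; compare to alpha = 0.1. reject H0.

U_X = 0, p = 0.006061, reject H0 at alpha = 0.1.


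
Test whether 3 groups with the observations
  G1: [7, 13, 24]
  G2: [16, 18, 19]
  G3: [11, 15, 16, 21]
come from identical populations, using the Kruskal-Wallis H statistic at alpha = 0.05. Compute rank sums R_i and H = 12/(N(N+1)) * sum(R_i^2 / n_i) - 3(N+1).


Step 1: Combine all N = 10 observations and assign midranks.
sorted (value, group, rank): (7,G1,1), (11,G3,2), (13,G1,3), (15,G3,4), (16,G2,5.5), (16,G3,5.5), (18,G2,7), (19,G2,8), (21,G3,9), (24,G1,10)
Step 2: Sum ranks within each group.
R_1 = 14 (n_1 = 3)
R_2 = 20.5 (n_2 = 3)
R_3 = 20.5 (n_3 = 4)
Step 3: H = 12/(N(N+1)) * sum(R_i^2/n_i) - 3(N+1)
     = 12/(10*11) * (14^2/3 + 20.5^2/3 + 20.5^2/4) - 3*11
     = 0.109091 * 310.479 - 33
     = 0.870455.
Step 4: Ties present; correction factor C = 1 - 6/(10^3 - 10) = 0.993939. Corrected H = 0.870455 / 0.993939 = 0.875762.
Step 5: Under H0, H ~ chi^2(2); p-value = 0.645403.
Step 6: alpha = 0.05. fail to reject H0.

H = 0.8758, df = 2, p = 0.645403, fail to reject H0.


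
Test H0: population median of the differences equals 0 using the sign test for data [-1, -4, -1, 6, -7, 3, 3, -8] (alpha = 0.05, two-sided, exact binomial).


Step 1: Discard zero differences. Original n = 8; n_eff = number of nonzero differences = 8.
Nonzero differences (with sign): -1, -4, -1, +6, -7, +3, +3, -8
Step 2: Count signs: positive = 3, negative = 5.
Step 3: Under H0: P(positive) = 0.5, so the number of positives S ~ Bin(8, 0.5).
Step 4: Two-sided exact p-value = sum of Bin(8,0.5) probabilities at or below the observed probability = 0.726562.
Step 5: alpha = 0.05. fail to reject H0.

n_eff = 8, pos = 3, neg = 5, p = 0.726562, fail to reject H0.


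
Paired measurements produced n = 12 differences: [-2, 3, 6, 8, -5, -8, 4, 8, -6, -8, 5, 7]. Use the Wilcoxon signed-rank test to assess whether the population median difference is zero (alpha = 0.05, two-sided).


Step 1: Drop any zero differences (none here) and take |d_i|.
|d| = [2, 3, 6, 8, 5, 8, 4, 8, 6, 8, 5, 7]
Step 2: Midrank |d_i| (ties get averaged ranks).
ranks: |2|->1, |3|->2, |6|->6.5, |8|->10.5, |5|->4.5, |8|->10.5, |4|->3, |8|->10.5, |6|->6.5, |8|->10.5, |5|->4.5, |7|->8
Step 3: Attach original signs; sum ranks with positive sign and with negative sign.
W+ = 2 + 6.5 + 10.5 + 3 + 10.5 + 4.5 + 8 = 45
W- = 1 + 4.5 + 10.5 + 6.5 + 10.5 = 33
(Check: W+ + W- = 78 should equal n(n+1)/2 = 78.)
Step 4: Test statistic W = min(W+, W-) = 33.
Step 5: Ties in |d|, so use the tie-corrected normal approximation.
        E[W] = n(n+1)/4 = 12*13/4 = 39.
        Tie groups: |d|=5 (t=2), |d|=6 (t=2), |d|=8 (t=4); sum(t^3 - t) = 72.
        Var[W] = n(n+1)(2n+1)/24 - sum(t^3-t)/48 = 3900/24 - 72/48 = 161.
        z = (W - E[W]) / sqrt(Var[W]) = (33 - 39) / 12.6886 = -0.4729.
        Two-sided p = 2*Phi(z) = 0.636309.
Step 6: alpha = 0.05. fail to reject H0.

W+ = 45, W- = 33, W = min = 33, p = 0.636309, fail to reject H0.


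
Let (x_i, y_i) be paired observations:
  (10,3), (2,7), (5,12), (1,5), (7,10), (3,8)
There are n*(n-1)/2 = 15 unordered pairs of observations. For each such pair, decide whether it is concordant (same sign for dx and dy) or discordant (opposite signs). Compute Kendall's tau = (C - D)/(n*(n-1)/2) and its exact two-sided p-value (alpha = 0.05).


Step 1: Enumerate the 15 unordered pairs (i,j) with i<j and classify each by sign(x_j-x_i) * sign(y_j-y_i).
  (1,2):dx=-8,dy=+4->D; (1,3):dx=-5,dy=+9->D; (1,4):dx=-9,dy=+2->D; (1,5):dx=-3,dy=+7->D
  (1,6):dx=-7,dy=+5->D; (2,3):dx=+3,dy=+5->C; (2,4):dx=-1,dy=-2->C; (2,5):dx=+5,dy=+3->C
  (2,6):dx=+1,dy=+1->C; (3,4):dx=-4,dy=-7->C; (3,5):dx=+2,dy=-2->D; (3,6):dx=-2,dy=-4->C
  (4,5):dx=+6,dy=+5->C; (4,6):dx=+2,dy=+3->C; (5,6):dx=-4,dy=-2->C
Step 2: C = 9, D = 6, total pairs = 15.
Step 3: tau = (C - D)/(n(n-1)/2) = (9 - 6)/15 = 0.200000.
Step 4: Exact two-sided p-value (enumerate n! = 720 permutations of y under H0): p = 0.719444.
Step 5: alpha = 0.05. fail to reject H0.

tau_b = 0.2000 (C=9, D=6), p = 0.719444, fail to reject H0.


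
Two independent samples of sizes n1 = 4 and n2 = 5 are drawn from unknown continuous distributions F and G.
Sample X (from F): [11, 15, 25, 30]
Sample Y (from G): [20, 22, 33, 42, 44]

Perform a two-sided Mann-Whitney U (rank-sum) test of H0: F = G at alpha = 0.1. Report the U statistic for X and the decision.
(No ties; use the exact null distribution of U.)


Step 1: Combine and sort all 9 observations; assign midranks.
sorted (value, group): (11,X), (15,X), (20,Y), (22,Y), (25,X), (30,X), (33,Y), (42,Y), (44,Y)
ranks: 11->1, 15->2, 20->3, 22->4, 25->5, 30->6, 33->7, 42->8, 44->9
Step 2: Rank sum for X: R1 = 1 + 2 + 5 + 6 = 14.
Step 3: U_X = R1 - n1(n1+1)/2 = 14 - 4*5/2 = 14 - 10 = 4.
       U_Y = n1*n2 - U_X = 20 - 4 = 16.
Step 4: No ties, so the exact null distribution of U (based on enumerating the C(9,4) = 126 equally likely rank assignments) gives the two-sided p-value.
Step 5: p-value = 0.190476; compare to alpha = 0.1. fail to reject H0.

U_X = 4, p = 0.190476, fail to reject H0 at alpha = 0.1.


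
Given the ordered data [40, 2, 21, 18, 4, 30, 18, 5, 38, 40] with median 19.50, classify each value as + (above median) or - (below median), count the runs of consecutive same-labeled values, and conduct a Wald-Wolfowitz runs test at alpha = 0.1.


Step 1: Compute median = 19.50; label A = above, B = below.
Labels in order: ABABBABBAA  (n_A = 5, n_B = 5)
Step 2: Count runs R = 7.
Step 3: Under H0 (random ordering), E[R] = 2*n_A*n_B/(n_A+n_B) + 1 = 2*5*5/10 + 1 = 6.0000.
        Var[R] = 2*n_A*n_B*(2*n_A*n_B - n_A - n_B) / ((n_A+n_B)^2 * (n_A+n_B-1)) = 2000/900 = 2.2222.
        SD[R] = 1.4907.
Step 4: Continuity-corrected z = (R - 0.5 - E[R]) / SD[R] = (7 - 0.5 - 6.0000) / 1.4907 = 0.3354.
Step 5: Two-sided p-value via normal approximation = 2*(1 - Phi(|z|)) = 0.737316.
Step 6: alpha = 0.1. fail to reject H0.

R = 7, z = 0.3354, p = 0.737316, fail to reject H0.


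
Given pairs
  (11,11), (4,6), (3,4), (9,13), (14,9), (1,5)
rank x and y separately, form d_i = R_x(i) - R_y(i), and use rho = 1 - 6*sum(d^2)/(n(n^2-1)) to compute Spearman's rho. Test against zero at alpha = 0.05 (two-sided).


Step 1: Rank x and y separately (midranks; no ties here).
rank(x): 11->5, 4->3, 3->2, 9->4, 14->6, 1->1
rank(y): 11->5, 6->3, 4->1, 13->6, 9->4, 5->2
Step 2: d_i = R_x(i) - R_y(i); compute d_i^2.
  (5-5)^2=0, (3-3)^2=0, (2-1)^2=1, (4-6)^2=4, (6-4)^2=4, (1-2)^2=1
sum(d^2) = 10.
Step 3: rho = 1 - 6*10 / (6*(6^2 - 1)) = 1 - 60/210 = 0.714286.
Step 4: Under H0, t = rho * sqrt((n-2)/(1-rho^2)) = 2.0412 ~ t(4).
Step 5: Two-sided p-value from the t-distribution with 4 df = 0.110787.
Step 6: alpha = 0.05. fail to reject H0.

rho = 0.7143, p = 0.110787, fail to reject H0 at alpha = 0.05.


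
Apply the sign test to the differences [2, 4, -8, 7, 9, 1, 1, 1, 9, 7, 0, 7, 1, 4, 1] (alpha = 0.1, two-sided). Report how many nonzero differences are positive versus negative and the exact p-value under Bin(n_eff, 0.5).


Step 1: Discard zero differences. Original n = 15; n_eff = number of nonzero differences = 14.
Nonzero differences (with sign): +2, +4, -8, +7, +9, +1, +1, +1, +9, +7, +7, +1, +4, +1
Step 2: Count signs: positive = 13, negative = 1.
Step 3: Under H0: P(positive) = 0.5, so the number of positives S ~ Bin(14, 0.5).
Step 4: Two-sided exact p-value = sum of Bin(14,0.5) probabilities at or below the observed probability = 0.001831.
Step 5: alpha = 0.1. reject H0.

n_eff = 14, pos = 13, neg = 1, p = 0.001831, reject H0.


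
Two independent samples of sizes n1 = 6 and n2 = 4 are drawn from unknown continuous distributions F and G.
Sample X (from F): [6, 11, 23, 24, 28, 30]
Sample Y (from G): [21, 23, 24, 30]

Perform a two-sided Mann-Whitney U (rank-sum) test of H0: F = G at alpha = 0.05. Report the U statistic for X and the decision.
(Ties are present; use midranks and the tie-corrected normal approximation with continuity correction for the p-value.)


Step 1: Combine and sort all 10 observations; assign midranks.
sorted (value, group): (6,X), (11,X), (21,Y), (23,X), (23,Y), (24,X), (24,Y), (28,X), (30,X), (30,Y)
ranks: 6->1, 11->2, 21->3, 23->4.5, 23->4.5, 24->6.5, 24->6.5, 28->8, 30->9.5, 30->9.5
Step 2: Rank sum for X: R1 = 1 + 2 + 4.5 + 6.5 + 8 + 9.5 = 31.5.
Step 3: U_X = R1 - n1(n1+1)/2 = 31.5 - 6*7/2 = 31.5 - 21 = 10.5.
       U_Y = n1*n2 - U_X = 24 - 10.5 = 13.5.
Step 4: Ties are present, so use the tie-corrected normal approximation (with continuity correction) for the p-value.
Step 5: p-value = 0.829638; compare to alpha = 0.05. fail to reject H0.

U_X = 10.5, p = 0.829638, fail to reject H0 at alpha = 0.05.


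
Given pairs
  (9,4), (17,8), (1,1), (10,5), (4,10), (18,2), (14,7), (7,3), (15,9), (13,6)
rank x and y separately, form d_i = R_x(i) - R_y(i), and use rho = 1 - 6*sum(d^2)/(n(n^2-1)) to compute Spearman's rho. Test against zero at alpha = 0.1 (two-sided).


Step 1: Rank x and y separately (midranks; no ties here).
rank(x): 9->4, 17->9, 1->1, 10->5, 4->2, 18->10, 14->7, 7->3, 15->8, 13->6
rank(y): 4->4, 8->8, 1->1, 5->5, 10->10, 2->2, 7->7, 3->3, 9->9, 6->6
Step 2: d_i = R_x(i) - R_y(i); compute d_i^2.
  (4-4)^2=0, (9-8)^2=1, (1-1)^2=0, (5-5)^2=0, (2-10)^2=64, (10-2)^2=64, (7-7)^2=0, (3-3)^2=0, (8-9)^2=1, (6-6)^2=0
sum(d^2) = 130.
Step 3: rho = 1 - 6*130 / (10*(10^2 - 1)) = 1 - 780/990 = 0.212121.
Step 4: Under H0, t = rho * sqrt((n-2)/(1-rho^2)) = 0.6139 ~ t(8).
Step 5: Two-sided p-value from the t-distribution with 8 df = 0.556306.
Step 6: alpha = 0.1. fail to reject H0.

rho = 0.2121, p = 0.556306, fail to reject H0 at alpha = 0.1.


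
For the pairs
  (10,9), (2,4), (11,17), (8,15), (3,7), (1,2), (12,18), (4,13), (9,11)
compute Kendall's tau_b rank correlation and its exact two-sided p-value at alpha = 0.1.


Step 1: Enumerate the 36 unordered pairs (i,j) with i<j and classify each by sign(x_j-x_i) * sign(y_j-y_i).
  (1,2):dx=-8,dy=-5->C; (1,3):dx=+1,dy=+8->C; (1,4):dx=-2,dy=+6->D; (1,5):dx=-7,dy=-2->C
  (1,6):dx=-9,dy=-7->C; (1,7):dx=+2,dy=+9->C; (1,8):dx=-6,dy=+4->D; (1,9):dx=-1,dy=+2->D
  (2,3):dx=+9,dy=+13->C; (2,4):dx=+6,dy=+11->C; (2,5):dx=+1,dy=+3->C; (2,6):dx=-1,dy=-2->C
  (2,7):dx=+10,dy=+14->C; (2,8):dx=+2,dy=+9->C; (2,9):dx=+7,dy=+7->C; (3,4):dx=-3,dy=-2->C
  (3,5):dx=-8,dy=-10->C; (3,6):dx=-10,dy=-15->C; (3,7):dx=+1,dy=+1->C; (3,8):dx=-7,dy=-4->C
  (3,9):dx=-2,dy=-6->C; (4,5):dx=-5,dy=-8->C; (4,6):dx=-7,dy=-13->C; (4,7):dx=+4,dy=+3->C
  (4,8):dx=-4,dy=-2->C; (4,9):dx=+1,dy=-4->D; (5,6):dx=-2,dy=-5->C; (5,7):dx=+9,dy=+11->C
  (5,8):dx=+1,dy=+6->C; (5,9):dx=+6,dy=+4->C; (6,7):dx=+11,dy=+16->C; (6,8):dx=+3,dy=+11->C
  (6,9):dx=+8,dy=+9->C; (7,8):dx=-8,dy=-5->C; (7,9):dx=-3,dy=-7->C; (8,9):dx=+5,dy=-2->D
Step 2: C = 31, D = 5, total pairs = 36.
Step 3: tau = (C - D)/(n(n-1)/2) = (31 - 5)/36 = 0.722222.
Step 4: Exact two-sided p-value (enumerate n! = 362880 permutations of y under H0): p = 0.005886.
Step 5: alpha = 0.1. reject H0.

tau_b = 0.7222 (C=31, D=5), p = 0.005886, reject H0.


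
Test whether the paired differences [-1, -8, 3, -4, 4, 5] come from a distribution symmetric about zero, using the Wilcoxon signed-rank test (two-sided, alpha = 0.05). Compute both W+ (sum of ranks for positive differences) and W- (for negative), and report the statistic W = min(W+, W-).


Step 1: Drop any zero differences (none here) and take |d_i|.
|d| = [1, 8, 3, 4, 4, 5]
Step 2: Midrank |d_i| (ties get averaged ranks).
ranks: |1|->1, |8|->6, |3|->2, |4|->3.5, |4|->3.5, |5|->5
Step 3: Attach original signs; sum ranks with positive sign and with negative sign.
W+ = 2 + 3.5 + 5 = 10.5
W- = 1 + 6 + 3.5 = 10.5
(Check: W+ + W- = 21 should equal n(n+1)/2 = 21.)
Step 4: Test statistic W = min(W+, W-) = 10.5.
Step 5: Ties in |d|, so use the tie-corrected normal approximation.
        E[W] = n(n+1)/4 = 6*7/4 = 10.5.
        Tie groups: |d|=4 (t=2); sum(t^3 - t) = 6.
        Var[W] = n(n+1)(2n+1)/24 - sum(t^3-t)/48 = 546/24 - 6/48 = 22.625.
        z = (W - E[W]) / sqrt(Var[W]) = (10.5 - 10.5) / 4.7566 = 0.0000.
        Two-sided p = 2*Phi(z) = 1.000000.
Step 6: alpha = 0.05. fail to reject H0.

W+ = 10.5, W- = 10.5, W = min = 10.5, p = 1.000000, fail to reject H0.


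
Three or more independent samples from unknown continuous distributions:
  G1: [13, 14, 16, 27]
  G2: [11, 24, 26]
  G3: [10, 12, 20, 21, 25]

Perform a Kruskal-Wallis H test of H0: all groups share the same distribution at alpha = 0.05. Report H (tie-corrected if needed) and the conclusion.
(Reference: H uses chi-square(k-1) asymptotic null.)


Step 1: Combine all N = 12 observations and assign midranks.
sorted (value, group, rank): (10,G3,1), (11,G2,2), (12,G3,3), (13,G1,4), (14,G1,5), (16,G1,6), (20,G3,7), (21,G3,8), (24,G2,9), (25,G3,10), (26,G2,11), (27,G1,12)
Step 2: Sum ranks within each group.
R_1 = 27 (n_1 = 4)
R_2 = 22 (n_2 = 3)
R_3 = 29 (n_3 = 5)
Step 3: H = 12/(N(N+1)) * sum(R_i^2/n_i) - 3(N+1)
     = 12/(12*13) * (27^2/4 + 22^2/3 + 29^2/5) - 3*13
     = 0.076923 * 511.783 - 39
     = 0.367949.
Step 4: No ties, so H is used without correction.
Step 5: Under H0, H ~ chi^2(2); p-value = 0.831957.
Step 6: alpha = 0.05. fail to reject H0.

H = 0.3679, df = 2, p = 0.831957, fail to reject H0.


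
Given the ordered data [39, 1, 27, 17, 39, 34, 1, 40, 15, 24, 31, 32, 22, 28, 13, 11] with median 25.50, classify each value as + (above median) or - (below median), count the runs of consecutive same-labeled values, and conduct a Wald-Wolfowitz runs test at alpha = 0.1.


Step 1: Compute median = 25.50; label A = above, B = below.
Labels in order: ABABAABABBAABABB  (n_A = 8, n_B = 8)
Step 2: Count runs R = 12.
Step 3: Under H0 (random ordering), E[R] = 2*n_A*n_B/(n_A+n_B) + 1 = 2*8*8/16 + 1 = 9.0000.
        Var[R] = 2*n_A*n_B*(2*n_A*n_B - n_A - n_B) / ((n_A+n_B)^2 * (n_A+n_B-1)) = 14336/3840 = 3.7333.
        SD[R] = 1.9322.
Step 4: Continuity-corrected z = (R - 0.5 - E[R]) / SD[R] = (12 - 0.5 - 9.0000) / 1.9322 = 1.2939.
Step 5: Two-sided p-value via normal approximation = 2*(1 - Phi(|z|)) = 0.195709.
Step 6: alpha = 0.1. fail to reject H0.

R = 12, z = 1.2939, p = 0.195709, fail to reject H0.


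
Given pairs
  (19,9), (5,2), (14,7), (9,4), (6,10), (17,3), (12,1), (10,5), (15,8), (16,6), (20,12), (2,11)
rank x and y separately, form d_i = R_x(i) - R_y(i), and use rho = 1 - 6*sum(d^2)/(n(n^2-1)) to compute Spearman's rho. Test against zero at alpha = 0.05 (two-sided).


Step 1: Rank x and y separately (midranks; no ties here).
rank(x): 19->11, 5->2, 14->7, 9->4, 6->3, 17->10, 12->6, 10->5, 15->8, 16->9, 20->12, 2->1
rank(y): 9->9, 2->2, 7->7, 4->4, 10->10, 3->3, 1->1, 5->5, 8->8, 6->6, 12->12, 11->11
Step 2: d_i = R_x(i) - R_y(i); compute d_i^2.
  (11-9)^2=4, (2-2)^2=0, (7-7)^2=0, (4-4)^2=0, (3-10)^2=49, (10-3)^2=49, (6-1)^2=25, (5-5)^2=0, (8-8)^2=0, (9-6)^2=9, (12-12)^2=0, (1-11)^2=100
sum(d^2) = 236.
Step 3: rho = 1 - 6*236 / (12*(12^2 - 1)) = 1 - 1416/1716 = 0.174825.
Step 4: Under H0, t = rho * sqrt((n-2)/(1-rho^2)) = 0.5615 ~ t(10).
Step 5: Two-sided p-value from the t-distribution with 10 df = 0.586824.
Step 6: alpha = 0.05. fail to reject H0.

rho = 0.1748, p = 0.586824, fail to reject H0 at alpha = 0.05.


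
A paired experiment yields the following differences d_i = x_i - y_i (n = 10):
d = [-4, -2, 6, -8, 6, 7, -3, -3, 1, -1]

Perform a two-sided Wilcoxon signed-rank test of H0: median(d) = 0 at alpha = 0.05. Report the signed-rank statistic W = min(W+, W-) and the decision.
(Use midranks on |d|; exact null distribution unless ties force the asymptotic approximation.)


Step 1: Drop any zero differences (none here) and take |d_i|.
|d| = [4, 2, 6, 8, 6, 7, 3, 3, 1, 1]
Step 2: Midrank |d_i| (ties get averaged ranks).
ranks: |4|->6, |2|->3, |6|->7.5, |8|->10, |6|->7.5, |7|->9, |3|->4.5, |3|->4.5, |1|->1.5, |1|->1.5
Step 3: Attach original signs; sum ranks with positive sign and with negative sign.
W+ = 7.5 + 7.5 + 9 + 1.5 = 25.5
W- = 6 + 3 + 10 + 4.5 + 4.5 + 1.5 = 29.5
(Check: W+ + W- = 55 should equal n(n+1)/2 = 55.)
Step 4: Test statistic W = min(W+, W-) = 25.5.
Step 5: Ties in |d|, so use the tie-corrected normal approximation.
        E[W] = n(n+1)/4 = 10*11/4 = 27.5.
        Tie groups: |d|=1 (t=2), |d|=3 (t=2), |d|=6 (t=2); sum(t^3 - t) = 18.
        Var[W] = n(n+1)(2n+1)/24 - sum(t^3-t)/48 = 2310/24 - 18/48 = 95.875.
        z = (W - E[W]) / sqrt(Var[W]) = (25.5 - 27.5) / 9.7916 = -0.2043.
        Two-sided p = 2*Phi(z) = 0.838153.
Step 6: alpha = 0.05. fail to reject H0.

W+ = 25.5, W- = 29.5, W = min = 25.5, p = 0.838153, fail to reject H0.


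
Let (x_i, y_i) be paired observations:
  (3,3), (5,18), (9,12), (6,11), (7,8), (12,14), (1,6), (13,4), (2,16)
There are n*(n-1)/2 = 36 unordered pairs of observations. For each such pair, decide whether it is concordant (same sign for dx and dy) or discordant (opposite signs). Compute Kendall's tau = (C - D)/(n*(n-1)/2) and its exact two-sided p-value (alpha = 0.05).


Step 1: Enumerate the 36 unordered pairs (i,j) with i<j and classify each by sign(x_j-x_i) * sign(y_j-y_i).
  (1,2):dx=+2,dy=+15->C; (1,3):dx=+6,dy=+9->C; (1,4):dx=+3,dy=+8->C; (1,5):dx=+4,dy=+5->C
  (1,6):dx=+9,dy=+11->C; (1,7):dx=-2,dy=+3->D; (1,8):dx=+10,dy=+1->C; (1,9):dx=-1,dy=+13->D
  (2,3):dx=+4,dy=-6->D; (2,4):dx=+1,dy=-7->D; (2,5):dx=+2,dy=-10->D; (2,6):dx=+7,dy=-4->D
  (2,7):dx=-4,dy=-12->C; (2,8):dx=+8,dy=-14->D; (2,9):dx=-3,dy=-2->C; (3,4):dx=-3,dy=-1->C
  (3,5):dx=-2,dy=-4->C; (3,6):dx=+3,dy=+2->C; (3,7):dx=-8,dy=-6->C; (3,8):dx=+4,dy=-8->D
  (3,9):dx=-7,dy=+4->D; (4,5):dx=+1,dy=-3->D; (4,6):dx=+6,dy=+3->C; (4,7):dx=-5,dy=-5->C
  (4,8):dx=+7,dy=-7->D; (4,9):dx=-4,dy=+5->D; (5,6):dx=+5,dy=+6->C; (5,7):dx=-6,dy=-2->C
  (5,8):dx=+6,dy=-4->D; (5,9):dx=-5,dy=+8->D; (6,7):dx=-11,dy=-8->C; (6,8):dx=+1,dy=-10->D
  (6,9):dx=-10,dy=+2->D; (7,8):dx=+12,dy=-2->D; (7,9):dx=+1,dy=+10->C; (8,9):dx=-11,dy=+12->D
Step 2: C = 18, D = 18, total pairs = 36.
Step 3: tau = (C - D)/(n(n-1)/2) = (18 - 18)/36 = 0.000000.
Step 4: Exact two-sided p-value (enumerate n! = 362880 permutations of y under H0): p = 1.000000.
Step 5: alpha = 0.05. fail to reject H0.

tau_b = 0.0000 (C=18, D=18), p = 1.000000, fail to reject H0.


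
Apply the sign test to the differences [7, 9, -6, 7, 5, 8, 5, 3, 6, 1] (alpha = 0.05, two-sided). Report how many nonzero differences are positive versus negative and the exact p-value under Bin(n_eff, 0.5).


Step 1: Discard zero differences. Original n = 10; n_eff = number of nonzero differences = 10.
Nonzero differences (with sign): +7, +9, -6, +7, +5, +8, +5, +3, +6, +1
Step 2: Count signs: positive = 9, negative = 1.
Step 3: Under H0: P(positive) = 0.5, so the number of positives S ~ Bin(10, 0.5).
Step 4: Two-sided exact p-value = sum of Bin(10,0.5) probabilities at or below the observed probability = 0.021484.
Step 5: alpha = 0.05. reject H0.

n_eff = 10, pos = 9, neg = 1, p = 0.021484, reject H0.


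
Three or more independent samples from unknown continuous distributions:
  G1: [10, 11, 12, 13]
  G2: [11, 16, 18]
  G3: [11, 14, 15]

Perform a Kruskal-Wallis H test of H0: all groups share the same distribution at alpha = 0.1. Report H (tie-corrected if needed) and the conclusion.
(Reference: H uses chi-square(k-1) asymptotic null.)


Step 1: Combine all N = 10 observations and assign midranks.
sorted (value, group, rank): (10,G1,1), (11,G1,3), (11,G2,3), (11,G3,3), (12,G1,5), (13,G1,6), (14,G3,7), (15,G3,8), (16,G2,9), (18,G2,10)
Step 2: Sum ranks within each group.
R_1 = 15 (n_1 = 4)
R_2 = 22 (n_2 = 3)
R_3 = 18 (n_3 = 3)
Step 3: H = 12/(N(N+1)) * sum(R_i^2/n_i) - 3(N+1)
     = 12/(10*11) * (15^2/4 + 22^2/3 + 18^2/3) - 3*11
     = 0.109091 * 325.583 - 33
     = 2.518182.
Step 4: Ties present; correction factor C = 1 - 24/(10^3 - 10) = 0.975758. Corrected H = 2.518182 / 0.975758 = 2.580745.
Step 5: Under H0, H ~ chi^2(2); p-value = 0.275168.
Step 6: alpha = 0.1. fail to reject H0.

H = 2.5807, df = 2, p = 0.275168, fail to reject H0.


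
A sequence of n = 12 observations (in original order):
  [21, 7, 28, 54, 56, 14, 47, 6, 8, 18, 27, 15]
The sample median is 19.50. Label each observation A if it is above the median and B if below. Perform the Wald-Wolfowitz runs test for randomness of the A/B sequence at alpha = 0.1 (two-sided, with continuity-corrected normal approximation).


Step 1: Compute median = 19.50; label A = above, B = below.
Labels in order: ABAAABABBBAB  (n_A = 6, n_B = 6)
Step 2: Count runs R = 8.
Step 3: Under H0 (random ordering), E[R] = 2*n_A*n_B/(n_A+n_B) + 1 = 2*6*6/12 + 1 = 7.0000.
        Var[R] = 2*n_A*n_B*(2*n_A*n_B - n_A - n_B) / ((n_A+n_B)^2 * (n_A+n_B-1)) = 4320/1584 = 2.7273.
        SD[R] = 1.6514.
Step 4: Continuity-corrected z = (R - 0.5 - E[R]) / SD[R] = (8 - 0.5 - 7.0000) / 1.6514 = 0.3028.
Step 5: Two-sided p-value via normal approximation = 2*(1 - Phi(|z|)) = 0.762069.
Step 6: alpha = 0.1. fail to reject H0.

R = 8, z = 0.3028, p = 0.762069, fail to reject H0.


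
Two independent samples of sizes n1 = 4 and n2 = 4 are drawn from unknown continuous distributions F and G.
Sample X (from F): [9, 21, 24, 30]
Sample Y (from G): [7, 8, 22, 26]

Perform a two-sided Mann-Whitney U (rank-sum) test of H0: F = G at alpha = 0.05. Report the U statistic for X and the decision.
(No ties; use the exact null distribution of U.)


Step 1: Combine and sort all 8 observations; assign midranks.
sorted (value, group): (7,Y), (8,Y), (9,X), (21,X), (22,Y), (24,X), (26,Y), (30,X)
ranks: 7->1, 8->2, 9->3, 21->4, 22->5, 24->6, 26->7, 30->8
Step 2: Rank sum for X: R1 = 3 + 4 + 6 + 8 = 21.
Step 3: U_X = R1 - n1(n1+1)/2 = 21 - 4*5/2 = 21 - 10 = 11.
       U_Y = n1*n2 - U_X = 16 - 11 = 5.
Step 4: No ties, so the exact null distribution of U (based on enumerating the C(8,4) = 70 equally likely rank assignments) gives the two-sided p-value.
Step 5: p-value = 0.485714; compare to alpha = 0.05. fail to reject H0.

U_X = 11, p = 0.485714, fail to reject H0 at alpha = 0.05.
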